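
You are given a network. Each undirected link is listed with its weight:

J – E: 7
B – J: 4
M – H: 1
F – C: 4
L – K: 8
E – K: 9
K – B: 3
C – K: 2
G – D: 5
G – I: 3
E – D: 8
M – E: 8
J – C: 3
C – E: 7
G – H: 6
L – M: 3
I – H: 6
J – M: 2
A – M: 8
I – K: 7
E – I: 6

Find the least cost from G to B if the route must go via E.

20

Best G to E: G → I → E costing 9
Best E to B: E → J → B costing 11
Total via E: 9 + 11 = 20.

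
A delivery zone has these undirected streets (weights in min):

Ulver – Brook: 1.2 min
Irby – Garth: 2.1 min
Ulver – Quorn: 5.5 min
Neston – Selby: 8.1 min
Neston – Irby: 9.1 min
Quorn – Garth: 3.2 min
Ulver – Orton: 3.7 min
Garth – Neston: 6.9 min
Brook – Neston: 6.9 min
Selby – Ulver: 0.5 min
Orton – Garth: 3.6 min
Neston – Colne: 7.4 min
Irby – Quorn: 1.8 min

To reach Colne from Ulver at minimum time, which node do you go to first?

Brook

Candidate routes:
Ulver–Selby–Neston–Colne: 0.5+8.1+7.4 = 16
Ulver–Brook–Neston–Colne: 1.2+6.9+7.4 = 15.5
Ulver–Orton–Garth–Neston–Colne: 3.7+3.6+6.9+7.4 = 21.6
The minimum is 15.5 min via Ulver–Brook–Neston–Colne.
So from Ulver the first move is to Brook.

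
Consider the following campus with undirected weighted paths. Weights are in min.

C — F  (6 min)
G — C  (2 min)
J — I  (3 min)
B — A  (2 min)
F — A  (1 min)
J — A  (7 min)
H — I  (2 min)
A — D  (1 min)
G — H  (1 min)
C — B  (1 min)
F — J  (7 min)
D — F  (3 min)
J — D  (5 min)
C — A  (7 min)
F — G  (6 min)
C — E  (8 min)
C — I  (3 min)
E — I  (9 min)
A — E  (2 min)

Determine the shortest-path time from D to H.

7 min

Compare a few routes:
D–A–B–C–I–H: 1+2+1+3+2 = 9
D–A–B–C–G–H: 1+2+1+2+1 = 7
D–A–F–G–H: 1+1+6+1 = 9
D–F–A–B–C–G–H: 3+1+2+1+2+1 = 10
Cheapest is D–A–B–C–G–H at 7 min.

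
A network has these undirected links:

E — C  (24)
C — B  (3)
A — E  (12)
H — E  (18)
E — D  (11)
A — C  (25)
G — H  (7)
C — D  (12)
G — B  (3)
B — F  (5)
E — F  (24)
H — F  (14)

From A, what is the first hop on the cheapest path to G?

C

Candidate routes:
A - E - H - G: 12+18+7 = 37
A - C - B - G: 25+3+3 = 31
The minimum is 31 via A - C - B - G.
So from A the first move is to C.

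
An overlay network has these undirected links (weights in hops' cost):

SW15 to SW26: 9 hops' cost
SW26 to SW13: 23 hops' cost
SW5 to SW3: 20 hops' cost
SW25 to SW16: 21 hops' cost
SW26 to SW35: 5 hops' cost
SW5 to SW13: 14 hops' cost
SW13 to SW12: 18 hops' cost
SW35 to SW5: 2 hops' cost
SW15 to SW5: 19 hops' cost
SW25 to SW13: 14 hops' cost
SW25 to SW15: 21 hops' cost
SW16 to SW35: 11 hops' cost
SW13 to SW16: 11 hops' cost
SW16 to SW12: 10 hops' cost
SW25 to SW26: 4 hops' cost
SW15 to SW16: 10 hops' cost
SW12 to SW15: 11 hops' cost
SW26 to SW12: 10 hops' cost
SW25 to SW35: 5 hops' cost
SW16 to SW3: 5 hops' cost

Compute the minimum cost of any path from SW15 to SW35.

Enumerating some paths:
SW15 → SW5 → SW35: 19+2 = 21
SW15 → SW26 → SW25 → SW35: 9+4+5 = 18
SW15 → SW16 → SW35: 10+11 = 21
SW15 → SW26 → SW35: 9+5 = 14
The minimum is 14 hops' cost via SW15 → SW26 → SW35.

14 hops' cost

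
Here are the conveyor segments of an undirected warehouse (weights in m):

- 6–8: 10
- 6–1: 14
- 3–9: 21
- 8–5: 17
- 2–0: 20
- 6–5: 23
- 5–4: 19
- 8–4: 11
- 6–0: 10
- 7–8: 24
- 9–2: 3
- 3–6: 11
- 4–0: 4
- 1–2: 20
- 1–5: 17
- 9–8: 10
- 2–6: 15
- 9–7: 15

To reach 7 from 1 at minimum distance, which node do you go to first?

2

Compare a few routes:
1 → 2 → 9 → 7: 20+3+15 = 38
1 → 6 → 2 → 9 → 7: 14+15+3+15 = 47
1 → 6 → 8 → 7: 14+10+24 = 48
Cheapest is 1 → 2 → 9 → 7 at 38 m.
So from 1 the first move is to 2.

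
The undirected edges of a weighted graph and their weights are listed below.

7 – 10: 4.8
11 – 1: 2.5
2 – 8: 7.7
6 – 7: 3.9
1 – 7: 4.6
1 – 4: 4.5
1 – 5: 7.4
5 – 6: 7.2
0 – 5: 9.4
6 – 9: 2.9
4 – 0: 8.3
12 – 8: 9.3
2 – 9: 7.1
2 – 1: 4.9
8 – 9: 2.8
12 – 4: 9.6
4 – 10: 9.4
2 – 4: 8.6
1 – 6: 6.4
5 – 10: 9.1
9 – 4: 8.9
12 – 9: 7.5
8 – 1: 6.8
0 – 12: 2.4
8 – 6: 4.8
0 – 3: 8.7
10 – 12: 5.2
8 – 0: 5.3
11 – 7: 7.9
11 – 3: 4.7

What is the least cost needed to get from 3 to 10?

Compare a few routes:
3 → 11 → 1 → 7 → 10: 4.7+2.5+4.6+4.8 = 16.6
3 → 0 → 12 → 10: 8.7+2.4+5.2 = 16.3
Cheapest is 3 → 0 → 12 → 10 at 16.3.

16.3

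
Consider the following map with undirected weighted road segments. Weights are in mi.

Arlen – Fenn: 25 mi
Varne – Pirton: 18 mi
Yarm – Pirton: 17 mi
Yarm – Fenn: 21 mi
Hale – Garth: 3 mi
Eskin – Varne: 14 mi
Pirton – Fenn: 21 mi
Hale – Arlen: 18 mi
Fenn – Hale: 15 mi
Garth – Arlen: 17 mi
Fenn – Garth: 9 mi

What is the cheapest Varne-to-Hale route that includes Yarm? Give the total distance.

Best Varne to Yarm: Varne–Pirton–Yarm costing 35
Best Yarm to Hale: Yarm–Fenn–Garth–Hale costing 33
Total via Yarm: 35 + 33 = 68 mi.

68 mi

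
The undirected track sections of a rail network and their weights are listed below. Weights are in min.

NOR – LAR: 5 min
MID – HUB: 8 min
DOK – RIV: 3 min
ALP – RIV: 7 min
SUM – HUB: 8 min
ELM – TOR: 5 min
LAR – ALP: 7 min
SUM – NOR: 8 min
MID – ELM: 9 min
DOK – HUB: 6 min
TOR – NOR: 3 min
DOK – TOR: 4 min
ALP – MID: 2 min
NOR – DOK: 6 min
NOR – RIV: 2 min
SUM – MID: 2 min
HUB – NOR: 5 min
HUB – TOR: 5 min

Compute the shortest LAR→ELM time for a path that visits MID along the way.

Shortest LAR→MID: LAR–ALP–MID = 9
Best MID to ELM: MID–ELM costing 9
Total via MID: 9 + 9 = 18 min.

18 min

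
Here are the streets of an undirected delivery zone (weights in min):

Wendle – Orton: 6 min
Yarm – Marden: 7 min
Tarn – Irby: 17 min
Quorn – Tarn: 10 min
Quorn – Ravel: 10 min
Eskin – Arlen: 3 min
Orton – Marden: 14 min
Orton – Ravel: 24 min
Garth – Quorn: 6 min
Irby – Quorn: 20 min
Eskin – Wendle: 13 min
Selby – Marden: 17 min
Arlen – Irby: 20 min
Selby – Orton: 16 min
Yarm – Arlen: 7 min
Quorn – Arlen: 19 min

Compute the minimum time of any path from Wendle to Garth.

Settle nodes by increasing distance from Wendle:
Wendle: 0
Orton: 6  (via Wendle)
Eskin: 13  (via Wendle)
Arlen: 16  (via Eskin)
Marden: 20  (via Orton)
Selby: 22  (via Orton)
Yarm: 23  (via Arlen)
Ravel: 30  (via Orton)
Quorn: 35  (via Arlen)
Irby: 36  (via Arlen)
Garth: 41  (via Quorn)
Shortest route: Wendle–Eskin–Arlen–Quorn–Garth = 41 min.

41 min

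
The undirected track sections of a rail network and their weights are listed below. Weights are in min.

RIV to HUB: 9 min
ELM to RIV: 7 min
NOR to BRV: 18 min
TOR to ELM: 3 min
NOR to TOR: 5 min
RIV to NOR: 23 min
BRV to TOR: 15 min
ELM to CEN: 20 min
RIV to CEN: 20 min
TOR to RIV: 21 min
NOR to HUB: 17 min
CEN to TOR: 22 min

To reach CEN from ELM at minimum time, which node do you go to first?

Enumerating some paths:
ELM - CEN: 20 = 20
ELM - RIV - CEN: 7+20 = 27
ELM - TOR - RIV - CEN: 3+21+20 = 44
ELM - TOR - CEN: 3+22 = 25
Cheapest is ELM - CEN at 20 min.
So from ELM the first move is to CEN.

CEN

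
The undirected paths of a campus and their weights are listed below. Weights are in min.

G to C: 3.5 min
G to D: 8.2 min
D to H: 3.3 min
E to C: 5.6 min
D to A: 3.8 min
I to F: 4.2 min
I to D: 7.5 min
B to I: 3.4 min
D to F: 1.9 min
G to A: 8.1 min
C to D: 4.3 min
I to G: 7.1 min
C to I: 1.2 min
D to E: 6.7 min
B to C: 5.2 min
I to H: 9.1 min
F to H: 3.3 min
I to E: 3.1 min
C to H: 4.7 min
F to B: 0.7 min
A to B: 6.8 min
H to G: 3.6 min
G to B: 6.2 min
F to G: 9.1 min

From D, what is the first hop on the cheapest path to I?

Compare a few routes:
D - F - B - I: 1.9+0.7+3.4 = 6
D - C - I: 4.3+1.2 = 5.5
The minimum is 5.5 min via D - C - I.
So from D the first move is to C.

C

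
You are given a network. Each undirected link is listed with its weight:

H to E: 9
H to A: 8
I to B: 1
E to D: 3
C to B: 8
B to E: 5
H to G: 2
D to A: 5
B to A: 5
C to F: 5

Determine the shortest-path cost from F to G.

28

Settle nodes by increasing distance from F:
F: 0
C: 5  (via F)
B: 13  (via C)
I: 14  (via B)
A: 18  (via B)
E: 18  (via B)
D: 21  (via E)
H: 26  (via A)
G: 28  (via H)
Shortest route: F → C → B → A → H → G = 28.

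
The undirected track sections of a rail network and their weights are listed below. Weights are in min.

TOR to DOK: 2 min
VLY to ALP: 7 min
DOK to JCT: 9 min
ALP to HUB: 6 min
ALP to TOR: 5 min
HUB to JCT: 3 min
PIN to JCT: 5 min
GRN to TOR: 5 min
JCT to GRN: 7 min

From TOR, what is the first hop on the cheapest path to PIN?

Compare a few routes:
TOR–ALP–HUB–JCT–PIN: 5+6+3+5 = 19
TOR–DOK–JCT–PIN: 2+9+5 = 16
TOR–GRN–JCT–PIN: 5+7+5 = 17
Cheapest is TOR–DOK–JCT–PIN at 16 min.
So from TOR the first move is to DOK.

DOK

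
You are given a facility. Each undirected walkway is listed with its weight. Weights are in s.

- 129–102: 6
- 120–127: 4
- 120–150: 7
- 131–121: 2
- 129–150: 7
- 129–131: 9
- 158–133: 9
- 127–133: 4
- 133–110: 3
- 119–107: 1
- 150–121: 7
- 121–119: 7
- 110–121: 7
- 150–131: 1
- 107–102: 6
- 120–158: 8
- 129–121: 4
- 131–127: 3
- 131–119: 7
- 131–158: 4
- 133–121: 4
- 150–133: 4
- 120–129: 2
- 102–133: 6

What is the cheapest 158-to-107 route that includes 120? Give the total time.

22 s

Shortest 158→120: 158–120 = 8
Best 120 to 107: 120–129–102–107 costing 14
Total via 120: 8 + 14 = 22 s.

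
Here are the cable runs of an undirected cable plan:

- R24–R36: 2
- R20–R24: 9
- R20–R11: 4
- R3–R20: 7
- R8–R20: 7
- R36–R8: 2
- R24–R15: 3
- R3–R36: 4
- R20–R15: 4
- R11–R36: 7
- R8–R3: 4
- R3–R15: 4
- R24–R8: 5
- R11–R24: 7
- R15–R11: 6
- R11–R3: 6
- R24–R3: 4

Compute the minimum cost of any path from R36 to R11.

7

Candidate routes:
R36–R24–R11: 2+7 = 9
R36–R11: 7 = 7
Cheapest is R36–R11 at 7.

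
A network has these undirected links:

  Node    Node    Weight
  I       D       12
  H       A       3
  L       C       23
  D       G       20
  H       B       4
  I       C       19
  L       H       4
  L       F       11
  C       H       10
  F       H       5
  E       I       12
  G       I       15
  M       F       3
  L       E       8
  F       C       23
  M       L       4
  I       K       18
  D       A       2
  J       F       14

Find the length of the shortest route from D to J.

24

Compare a few routes:
D–A–H–L–M–F–J: 2+3+4+4+3+14 = 30
D–A–H–F–J: 2+3+5+14 = 24
D–A–H–L–F–J: 2+3+4+11+14 = 34
The minimum is 24 via D–A–H–F–J.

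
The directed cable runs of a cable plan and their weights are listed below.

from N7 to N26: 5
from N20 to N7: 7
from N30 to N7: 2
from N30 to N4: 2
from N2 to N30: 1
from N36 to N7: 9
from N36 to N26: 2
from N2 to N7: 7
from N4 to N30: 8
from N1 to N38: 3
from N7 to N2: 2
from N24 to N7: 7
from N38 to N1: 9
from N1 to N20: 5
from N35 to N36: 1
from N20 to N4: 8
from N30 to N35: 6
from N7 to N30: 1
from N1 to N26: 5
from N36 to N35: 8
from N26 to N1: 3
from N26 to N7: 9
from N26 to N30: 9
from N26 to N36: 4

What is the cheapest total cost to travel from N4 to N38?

21

Settle nodes by increasing distance from N4:
N4: 0
N30: 8  (via N4)
N7: 10  (via N30)
N2: 12  (via N7)
N35: 14  (via N30)
N26: 15  (via N7)
N36: 15  (via N35)
N1: 18  (via N26)
N38: 21  (via N1)
Shortest route: N4 → N30 → N7 → N26 → N1 → N38 = 21.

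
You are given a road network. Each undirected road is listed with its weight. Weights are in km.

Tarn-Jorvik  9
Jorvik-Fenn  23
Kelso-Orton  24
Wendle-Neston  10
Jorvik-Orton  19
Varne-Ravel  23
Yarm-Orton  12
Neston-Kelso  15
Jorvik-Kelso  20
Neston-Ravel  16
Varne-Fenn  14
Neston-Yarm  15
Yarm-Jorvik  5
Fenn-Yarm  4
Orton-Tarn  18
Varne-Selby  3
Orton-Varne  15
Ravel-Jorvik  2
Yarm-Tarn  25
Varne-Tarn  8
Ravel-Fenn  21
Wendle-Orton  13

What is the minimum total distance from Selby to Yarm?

Running Dijkstra from Selby:
Selby: 0
Varne: 3  (via Selby)
Tarn: 11  (via Varne)
Fenn: 17  (via Varne)
Orton: 18  (via Varne)
Jorvik: 20  (via Tarn)
Yarm: 21  (via Fenn)
Shortest route: Selby → Varne → Fenn → Yarm = 21 km.

21 km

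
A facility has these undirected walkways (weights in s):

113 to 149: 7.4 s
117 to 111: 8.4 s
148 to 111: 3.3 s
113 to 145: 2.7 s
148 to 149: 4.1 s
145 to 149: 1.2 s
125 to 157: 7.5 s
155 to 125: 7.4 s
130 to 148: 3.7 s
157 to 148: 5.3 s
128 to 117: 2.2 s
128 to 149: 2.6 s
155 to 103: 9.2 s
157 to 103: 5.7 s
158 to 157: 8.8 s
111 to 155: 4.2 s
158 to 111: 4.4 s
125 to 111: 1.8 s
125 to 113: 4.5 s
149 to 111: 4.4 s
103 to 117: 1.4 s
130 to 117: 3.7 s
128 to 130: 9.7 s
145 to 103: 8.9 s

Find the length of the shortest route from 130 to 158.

11.4 s

Settle nodes by increasing distance from 130:
130: 0
148: 3.7  (via 130)
117: 3.7  (via 130)
103: 5.1  (via 117)
128: 5.9  (via 117)
111: 7  (via 148)
149: 7.8  (via 148)
125: 8.8  (via 111)
145: 9  (via 149)
157: 9  (via 148)
155: 11.2  (via 111)
158: 11.4  (via 111)
Shortest route: 130–148–111–158 = 11.4 s.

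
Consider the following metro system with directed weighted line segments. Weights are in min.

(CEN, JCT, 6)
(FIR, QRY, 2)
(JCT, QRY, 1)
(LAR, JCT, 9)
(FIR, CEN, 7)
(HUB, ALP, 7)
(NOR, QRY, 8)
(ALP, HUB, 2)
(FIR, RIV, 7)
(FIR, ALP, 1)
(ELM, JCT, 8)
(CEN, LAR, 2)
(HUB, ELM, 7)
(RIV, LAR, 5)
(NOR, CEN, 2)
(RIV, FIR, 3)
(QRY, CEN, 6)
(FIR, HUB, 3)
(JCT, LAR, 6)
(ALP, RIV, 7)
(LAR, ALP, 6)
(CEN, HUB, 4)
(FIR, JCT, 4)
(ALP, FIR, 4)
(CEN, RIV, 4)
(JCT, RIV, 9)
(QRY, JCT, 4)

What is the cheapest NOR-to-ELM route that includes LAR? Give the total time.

Shortest NOR→LAR: NOR–CEN–LAR = 4
Best LAR to ELM: LAR–ALP–HUB–ELM costing 15
Total via LAR: 4 + 15 = 19 min.

19 min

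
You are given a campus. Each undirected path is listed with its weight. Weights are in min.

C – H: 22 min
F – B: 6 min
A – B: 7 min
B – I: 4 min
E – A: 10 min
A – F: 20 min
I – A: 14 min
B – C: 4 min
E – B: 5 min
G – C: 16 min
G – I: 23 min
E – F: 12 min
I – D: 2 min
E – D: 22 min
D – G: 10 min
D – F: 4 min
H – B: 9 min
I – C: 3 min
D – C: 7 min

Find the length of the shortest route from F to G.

Shortest distances from F:
F: 0
D: 4  (via F)
B: 6  (via F)
I: 6  (via D)
C: 9  (via I)
E: 11  (via B)
A: 13  (via B)
G: 14  (via D)
Shortest route: F–D–G = 14 min.

14 min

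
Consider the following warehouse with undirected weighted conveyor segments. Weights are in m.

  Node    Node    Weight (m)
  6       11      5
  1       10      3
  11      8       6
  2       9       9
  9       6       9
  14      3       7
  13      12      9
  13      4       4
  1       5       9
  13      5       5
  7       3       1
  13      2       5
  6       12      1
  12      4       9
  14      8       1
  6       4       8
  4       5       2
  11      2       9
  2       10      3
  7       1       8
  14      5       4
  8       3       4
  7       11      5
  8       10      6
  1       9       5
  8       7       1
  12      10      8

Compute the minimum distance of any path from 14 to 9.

15 m

Enumerating some paths:
14 - 5 - 1 - 9: 4+9+5 = 18
14 - 8 - 7 - 1 - 9: 1+1+8+5 = 15
The minimum is 15 m via 14 - 8 - 7 - 1 - 9.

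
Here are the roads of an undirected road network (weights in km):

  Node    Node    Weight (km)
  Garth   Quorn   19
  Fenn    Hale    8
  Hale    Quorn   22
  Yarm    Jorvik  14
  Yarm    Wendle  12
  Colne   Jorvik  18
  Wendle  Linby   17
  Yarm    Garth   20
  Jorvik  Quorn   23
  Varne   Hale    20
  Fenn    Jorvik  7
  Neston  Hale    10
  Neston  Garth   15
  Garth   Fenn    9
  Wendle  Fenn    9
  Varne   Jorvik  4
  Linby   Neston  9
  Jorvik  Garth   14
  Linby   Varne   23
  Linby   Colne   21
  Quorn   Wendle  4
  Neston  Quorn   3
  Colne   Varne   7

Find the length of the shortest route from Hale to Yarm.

29 km

Shortest distances from Hale:
Hale: 0
Fenn: 8  (via Hale)
Neston: 10  (via Hale)
Quorn: 13  (via Neston)
Jorvik: 15  (via Fenn)
Garth: 17  (via Fenn)
Wendle: 17  (via Fenn)
Linby: 19  (via Neston)
Varne: 19  (via Jorvik)
Colne: 26  (via Varne)
Yarm: 29  (via Jorvik)
Shortest route: Hale–Fenn–Jorvik–Yarm = 29 km.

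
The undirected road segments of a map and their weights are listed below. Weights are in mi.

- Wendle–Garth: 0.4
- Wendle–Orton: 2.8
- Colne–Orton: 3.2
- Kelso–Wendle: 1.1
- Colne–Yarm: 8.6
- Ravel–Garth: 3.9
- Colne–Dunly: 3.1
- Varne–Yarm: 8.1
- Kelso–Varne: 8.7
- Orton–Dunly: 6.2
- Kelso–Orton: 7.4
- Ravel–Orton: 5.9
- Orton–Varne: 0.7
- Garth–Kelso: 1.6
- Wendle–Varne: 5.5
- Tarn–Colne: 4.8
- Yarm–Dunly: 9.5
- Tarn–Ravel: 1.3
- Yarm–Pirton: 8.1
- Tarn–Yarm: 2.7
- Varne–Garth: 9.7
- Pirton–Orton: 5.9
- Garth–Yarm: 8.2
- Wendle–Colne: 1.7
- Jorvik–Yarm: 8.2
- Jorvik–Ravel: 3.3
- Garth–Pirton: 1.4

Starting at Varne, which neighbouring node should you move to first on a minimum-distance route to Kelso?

Compare a few routes:
Varne → Orton → Wendle → Garth → Kelso: 0.7+2.8+0.4+1.6 = 5.5
Varne → Wendle → Kelso: 5.5+1.1 = 6.6
Varne → Orton → Colne → Wendle → Kelso: 0.7+3.2+1.7+1.1 = 6.7
Varne → Orton → Wendle → Kelso: 0.7+2.8+1.1 = 4.6
The minimum is 4.6 mi via Varne → Orton → Wendle → Kelso.
So from Varne the first move is to Orton.

Orton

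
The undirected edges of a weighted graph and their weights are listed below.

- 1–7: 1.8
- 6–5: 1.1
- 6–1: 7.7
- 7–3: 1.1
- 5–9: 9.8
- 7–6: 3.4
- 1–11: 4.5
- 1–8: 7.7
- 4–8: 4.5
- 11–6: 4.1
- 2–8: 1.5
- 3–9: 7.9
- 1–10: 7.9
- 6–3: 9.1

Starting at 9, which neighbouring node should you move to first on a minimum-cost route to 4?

3

Candidate routes:
9–3–7–1–8–4: 7.9+1.1+1.8+7.7+4.5 = 23
9–5–6–7–1–8–4: 9.8+1.1+3.4+1.8+7.7+4.5 = 28.3
Cheapest is 9–3–7–1–8–4 at 23.
So from 9 the first move is to 3.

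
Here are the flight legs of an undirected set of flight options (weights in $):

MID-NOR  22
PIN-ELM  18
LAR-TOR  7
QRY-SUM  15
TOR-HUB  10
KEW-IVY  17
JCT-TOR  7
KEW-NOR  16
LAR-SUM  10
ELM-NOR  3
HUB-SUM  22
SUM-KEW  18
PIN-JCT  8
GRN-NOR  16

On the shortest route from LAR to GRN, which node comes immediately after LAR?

TOR

Enumerating some paths:
LAR–TOR–JCT–PIN–ELM–NOR–GRN: 7+7+8+18+3+16 = 59
LAR–TOR–HUB–SUM–KEW–NOR–GRN: 7+10+22+18+16+16 = 89
LAR–SUM–KEW–NOR–GRN: 10+18+16+16 = 60
The minimum is $59 via LAR–TOR–JCT–PIN–ELM–NOR–GRN.
So from LAR the first move is to TOR.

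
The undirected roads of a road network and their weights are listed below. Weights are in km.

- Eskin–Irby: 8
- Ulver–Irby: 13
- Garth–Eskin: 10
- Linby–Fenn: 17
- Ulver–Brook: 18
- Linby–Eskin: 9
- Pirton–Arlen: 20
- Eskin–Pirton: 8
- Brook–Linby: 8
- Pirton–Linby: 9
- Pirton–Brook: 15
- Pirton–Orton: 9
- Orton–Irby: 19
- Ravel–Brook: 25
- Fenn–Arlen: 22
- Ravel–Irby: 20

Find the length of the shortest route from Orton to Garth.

Settle nodes by increasing distance from Orton:
Orton: 0
Pirton: 9  (via Orton)
Eskin: 17  (via Pirton)
Linby: 18  (via Pirton)
Irby: 19  (via Orton)
Brook: 24  (via Pirton)
Garth: 27  (via Eskin)
Shortest route: Orton → Pirton → Eskin → Garth = 27 km.

27 km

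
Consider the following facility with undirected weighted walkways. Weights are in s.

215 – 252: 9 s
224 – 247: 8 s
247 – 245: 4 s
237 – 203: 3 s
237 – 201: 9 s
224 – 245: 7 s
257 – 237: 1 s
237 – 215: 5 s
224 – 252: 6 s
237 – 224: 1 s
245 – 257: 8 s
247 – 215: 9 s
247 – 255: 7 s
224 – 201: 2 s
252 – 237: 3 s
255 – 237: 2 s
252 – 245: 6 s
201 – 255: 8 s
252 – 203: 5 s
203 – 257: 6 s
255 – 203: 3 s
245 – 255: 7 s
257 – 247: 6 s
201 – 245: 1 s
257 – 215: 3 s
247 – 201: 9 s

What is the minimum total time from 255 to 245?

6 s

Candidate routes:
255 - 201 - 245: 8+1 = 9
255 - 237 - 224 - 201 - 245: 2+1+2+1 = 6
255 - 245: 7 = 7
Cheapest is 255 - 237 - 224 - 201 - 245 at 6 s.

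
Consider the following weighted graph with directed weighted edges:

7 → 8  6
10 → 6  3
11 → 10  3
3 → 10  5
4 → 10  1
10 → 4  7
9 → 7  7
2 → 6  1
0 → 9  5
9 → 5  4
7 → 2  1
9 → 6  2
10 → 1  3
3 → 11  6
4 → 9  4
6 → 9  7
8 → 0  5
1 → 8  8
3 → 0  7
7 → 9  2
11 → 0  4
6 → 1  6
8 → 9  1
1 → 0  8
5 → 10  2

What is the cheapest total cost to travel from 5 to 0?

Settle nodes by increasing distance from 5:
5: 0
10: 2  (via 5)
1: 5  (via 10)
6: 5  (via 10)
4: 9  (via 10)
9: 12  (via 6)
0: 13  (via 1)
Shortest route: 5 → 10 → 1 → 0 = 13.

13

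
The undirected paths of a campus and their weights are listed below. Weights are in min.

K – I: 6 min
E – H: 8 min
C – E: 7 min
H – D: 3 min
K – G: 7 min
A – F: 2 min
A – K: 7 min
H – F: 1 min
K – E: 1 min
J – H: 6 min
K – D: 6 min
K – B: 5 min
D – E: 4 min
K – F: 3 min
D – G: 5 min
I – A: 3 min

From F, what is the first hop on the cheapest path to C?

K

Candidate routes:
F → H → D → E → C: 1+3+4+7 = 15
F → K → E → C: 3+1+7 = 11
The minimum is 11 min via F → K → E → C.
So from F the first move is to K.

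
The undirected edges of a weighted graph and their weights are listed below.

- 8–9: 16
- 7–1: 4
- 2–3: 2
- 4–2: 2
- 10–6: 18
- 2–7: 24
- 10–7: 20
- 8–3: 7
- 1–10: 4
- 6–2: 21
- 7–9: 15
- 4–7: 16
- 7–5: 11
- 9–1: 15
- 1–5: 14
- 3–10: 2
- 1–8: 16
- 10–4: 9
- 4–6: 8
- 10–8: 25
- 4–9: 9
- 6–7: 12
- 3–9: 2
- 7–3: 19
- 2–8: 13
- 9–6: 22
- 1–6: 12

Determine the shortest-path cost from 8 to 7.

Running Dijkstra from 8:
8: 0
3: 7  (via 8)
2: 9  (via 3)
9: 9  (via 3)
10: 9  (via 3)
4: 11  (via 2)
1: 13  (via 10)
7: 17  (via 1)
Shortest route: 8–3–10–1–7 = 17.

17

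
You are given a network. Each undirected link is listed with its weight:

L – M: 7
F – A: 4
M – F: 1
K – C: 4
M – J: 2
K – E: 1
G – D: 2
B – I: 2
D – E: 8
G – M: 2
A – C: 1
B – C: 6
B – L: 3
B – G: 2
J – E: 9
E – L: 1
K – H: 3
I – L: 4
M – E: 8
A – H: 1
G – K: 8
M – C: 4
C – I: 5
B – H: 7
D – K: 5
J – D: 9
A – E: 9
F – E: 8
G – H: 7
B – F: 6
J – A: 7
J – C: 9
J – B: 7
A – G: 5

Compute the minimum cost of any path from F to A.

Running Dijkstra from F:
F: 0
M: 1  (via F)
G: 3  (via M)
J: 3  (via M)
A: 4  (via F)
Shortest route: F–A = 4.

4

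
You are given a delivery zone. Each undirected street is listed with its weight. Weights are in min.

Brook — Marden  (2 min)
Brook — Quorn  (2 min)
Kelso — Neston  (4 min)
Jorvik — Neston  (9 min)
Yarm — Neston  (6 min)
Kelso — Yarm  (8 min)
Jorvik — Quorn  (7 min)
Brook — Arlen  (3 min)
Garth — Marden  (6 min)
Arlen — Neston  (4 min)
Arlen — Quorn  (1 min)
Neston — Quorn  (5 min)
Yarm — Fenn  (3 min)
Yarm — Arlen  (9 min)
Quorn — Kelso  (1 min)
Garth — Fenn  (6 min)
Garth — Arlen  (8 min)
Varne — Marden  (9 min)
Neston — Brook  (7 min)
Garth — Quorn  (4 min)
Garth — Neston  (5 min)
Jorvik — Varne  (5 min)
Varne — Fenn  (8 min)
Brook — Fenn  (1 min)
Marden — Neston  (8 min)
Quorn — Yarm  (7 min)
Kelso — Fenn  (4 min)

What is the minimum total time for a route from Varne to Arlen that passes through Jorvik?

13 min

Shortest Varne→Jorvik: Varne–Jorvik = 5
Best Jorvik to Arlen: Jorvik–Quorn–Arlen costing 8
Total via Jorvik: 5 + 8 = 13 min.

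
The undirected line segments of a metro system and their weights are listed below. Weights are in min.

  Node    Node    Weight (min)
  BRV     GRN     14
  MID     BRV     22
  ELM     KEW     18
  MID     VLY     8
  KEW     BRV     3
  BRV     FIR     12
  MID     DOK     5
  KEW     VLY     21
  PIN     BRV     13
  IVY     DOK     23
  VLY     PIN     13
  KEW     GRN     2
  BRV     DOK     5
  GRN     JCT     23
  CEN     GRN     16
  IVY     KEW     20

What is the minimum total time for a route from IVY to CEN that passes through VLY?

Shortest IVY→VLY: IVY–DOK–MID–VLY = 36
Shortest VLY→CEN: VLY–KEW–GRN–CEN = 39
Total via VLY: 36 + 39 = 75 min.

75 min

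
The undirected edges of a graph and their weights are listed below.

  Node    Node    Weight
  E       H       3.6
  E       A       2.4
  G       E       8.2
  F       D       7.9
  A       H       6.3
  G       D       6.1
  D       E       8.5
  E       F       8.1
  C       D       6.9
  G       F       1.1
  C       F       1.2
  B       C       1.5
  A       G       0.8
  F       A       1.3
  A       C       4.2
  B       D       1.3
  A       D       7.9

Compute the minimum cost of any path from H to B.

Candidate routes:
H–E–A–F–C–B: 3.6+2.4+1.3+1.2+1.5 = 10
H–A–F–C–B: 6.3+1.3+1.2+1.5 = 10.3
H–E–A–G–F–C–B: 3.6+2.4+0.8+1.1+1.2+1.5 = 10.6
The minimum is 10 via H–E–A–F–C–B.

10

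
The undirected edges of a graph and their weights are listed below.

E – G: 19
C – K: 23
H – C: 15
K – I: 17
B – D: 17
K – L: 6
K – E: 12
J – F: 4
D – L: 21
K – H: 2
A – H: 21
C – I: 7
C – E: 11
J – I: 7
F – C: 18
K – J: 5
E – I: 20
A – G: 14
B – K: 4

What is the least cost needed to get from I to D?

Running Dijkstra from I:
I: 0
C: 7  (via I)
J: 7  (via I)
F: 11  (via J)
K: 12  (via J)
H: 14  (via K)
B: 16  (via K)
E: 18  (via C)
L: 18  (via K)
D: 33  (via B)
Shortest route: I–J–K–B–D = 33.

33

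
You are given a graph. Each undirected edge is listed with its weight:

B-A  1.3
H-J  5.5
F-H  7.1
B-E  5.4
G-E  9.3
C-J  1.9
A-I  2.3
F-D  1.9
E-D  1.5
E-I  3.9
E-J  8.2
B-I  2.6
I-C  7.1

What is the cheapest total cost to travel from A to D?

Running Dijkstra from A:
A: 0
B: 1.3  (via A)
I: 2.3  (via A)
E: 6.2  (via I)
D: 7.7  (via E)
Shortest route: A → I → E → D = 7.7.

7.7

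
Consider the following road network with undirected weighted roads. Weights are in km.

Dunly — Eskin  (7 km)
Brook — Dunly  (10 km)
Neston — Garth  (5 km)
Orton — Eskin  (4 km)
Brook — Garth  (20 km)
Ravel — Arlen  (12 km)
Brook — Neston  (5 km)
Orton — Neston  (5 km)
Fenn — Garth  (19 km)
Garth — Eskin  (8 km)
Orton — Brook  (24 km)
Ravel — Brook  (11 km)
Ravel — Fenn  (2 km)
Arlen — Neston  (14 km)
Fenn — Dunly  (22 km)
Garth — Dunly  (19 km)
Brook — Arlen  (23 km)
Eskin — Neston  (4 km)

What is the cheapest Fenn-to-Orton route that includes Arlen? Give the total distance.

Shortest Fenn→Arlen: Fenn → Ravel → Arlen = 14
Best Arlen to Orton: Arlen → Neston → Orton costing 19
Total via Arlen: 14 + 19 = 33 km.

33 km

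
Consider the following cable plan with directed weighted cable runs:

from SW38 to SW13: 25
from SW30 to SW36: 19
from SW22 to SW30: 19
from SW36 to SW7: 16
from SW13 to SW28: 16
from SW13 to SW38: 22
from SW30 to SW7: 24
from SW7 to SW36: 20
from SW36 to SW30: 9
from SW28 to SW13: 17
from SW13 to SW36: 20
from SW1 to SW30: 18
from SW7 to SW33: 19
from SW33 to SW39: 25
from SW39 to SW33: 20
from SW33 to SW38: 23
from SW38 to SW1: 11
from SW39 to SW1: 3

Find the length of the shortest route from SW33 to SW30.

Compare a few routes:
SW33 - SW38 - SW1 - SW30: 23+11+18 = 52
SW33 - SW38 - SW13 - SW36 - SW30: 23+25+20+9 = 77
SW33 - SW39 - SW1 - SW30: 25+3+18 = 46
Cheapest is SW33 - SW39 - SW1 - SW30 at 46.

46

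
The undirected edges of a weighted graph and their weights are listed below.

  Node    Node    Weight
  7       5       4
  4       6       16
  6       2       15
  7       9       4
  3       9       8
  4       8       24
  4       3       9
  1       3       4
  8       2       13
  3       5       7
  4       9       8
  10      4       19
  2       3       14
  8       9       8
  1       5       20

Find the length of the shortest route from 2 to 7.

25

Shortest distances from 2:
2: 0
8: 13  (via 2)
3: 14  (via 2)
6: 15  (via 2)
1: 18  (via 3)
5: 21  (via 3)
9: 21  (via 8)
4: 23  (via 3)
7: 25  (via 5)
Shortest route: 2–3–5–7 = 25.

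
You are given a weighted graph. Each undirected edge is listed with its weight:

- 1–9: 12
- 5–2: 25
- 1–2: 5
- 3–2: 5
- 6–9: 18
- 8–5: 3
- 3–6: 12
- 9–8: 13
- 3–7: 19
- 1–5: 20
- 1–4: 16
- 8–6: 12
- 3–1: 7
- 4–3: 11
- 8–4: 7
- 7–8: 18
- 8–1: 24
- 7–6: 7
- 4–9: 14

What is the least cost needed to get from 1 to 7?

Shortest distances from 1:
1: 0
2: 5  (via 1)
3: 7  (via 1)
9: 12  (via 1)
4: 16  (via 1)
6: 19  (via 3)
5: 20  (via 1)
8: 23  (via 4)
7: 26  (via 3)
Shortest route: 1 → 3 → 7 = 26.

26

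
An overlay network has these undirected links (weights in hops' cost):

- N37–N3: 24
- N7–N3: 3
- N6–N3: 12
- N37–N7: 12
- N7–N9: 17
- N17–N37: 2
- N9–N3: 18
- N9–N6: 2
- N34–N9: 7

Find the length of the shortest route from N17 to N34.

38 hops' cost

Enumerating some paths:
N17 - N37 - N7 - N9 - N34: 2+12+17+7 = 38
N17 - N37 - N7 - N3 - N9 - N34: 2+12+3+18+7 = 42
Cheapest is N17 - N37 - N7 - N9 - N34 at 38 hops' cost.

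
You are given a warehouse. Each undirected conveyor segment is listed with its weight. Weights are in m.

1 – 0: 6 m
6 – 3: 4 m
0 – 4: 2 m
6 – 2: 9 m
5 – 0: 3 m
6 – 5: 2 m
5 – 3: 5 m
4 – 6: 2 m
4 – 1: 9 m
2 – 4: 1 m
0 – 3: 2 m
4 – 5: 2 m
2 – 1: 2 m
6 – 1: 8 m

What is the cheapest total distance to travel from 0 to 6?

4 m

Candidate routes:
0 → 4 → 5 → 6: 2+2+2 = 6
0 → 4 → 6: 2+2 = 4
0 → 5 → 6: 3+2 = 5
The minimum is 4 m via 0 → 4 → 6.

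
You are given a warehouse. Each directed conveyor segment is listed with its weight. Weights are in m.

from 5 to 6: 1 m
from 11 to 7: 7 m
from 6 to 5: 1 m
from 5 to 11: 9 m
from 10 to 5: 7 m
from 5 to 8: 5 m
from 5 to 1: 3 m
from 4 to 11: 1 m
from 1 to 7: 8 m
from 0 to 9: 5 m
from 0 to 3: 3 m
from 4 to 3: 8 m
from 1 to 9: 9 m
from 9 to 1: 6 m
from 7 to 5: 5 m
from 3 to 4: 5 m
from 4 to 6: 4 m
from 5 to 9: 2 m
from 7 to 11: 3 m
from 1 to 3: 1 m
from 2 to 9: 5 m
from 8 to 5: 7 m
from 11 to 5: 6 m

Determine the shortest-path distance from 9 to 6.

16 m

Candidate routes:
9 - 1 - 3 - 4 - 11 - 5 - 6: 6+1+5+1+6+1 = 20
9 - 1 - 7 - 5 - 6: 6+8+5+1 = 20
9 - 1 - 3 - 4 - 6: 6+1+5+4 = 16
Cheapest is 9 - 1 - 3 - 4 - 6 at 16 m.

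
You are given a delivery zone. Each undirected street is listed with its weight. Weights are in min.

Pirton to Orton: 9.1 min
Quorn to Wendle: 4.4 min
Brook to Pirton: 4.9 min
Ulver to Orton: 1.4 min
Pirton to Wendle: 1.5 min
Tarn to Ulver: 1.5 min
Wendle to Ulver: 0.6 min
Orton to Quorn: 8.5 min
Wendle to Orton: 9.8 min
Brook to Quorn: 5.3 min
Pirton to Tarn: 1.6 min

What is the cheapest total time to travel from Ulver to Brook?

7 min

Running Dijkstra from Ulver:
Ulver: 0
Wendle: 0.6  (via Ulver)
Orton: 1.4  (via Ulver)
Tarn: 1.5  (via Ulver)
Pirton: 2.1  (via Wendle)
Quorn: 5  (via Wendle)
Brook: 7  (via Pirton)
Shortest route: Ulver–Wendle–Pirton–Brook = 7 min.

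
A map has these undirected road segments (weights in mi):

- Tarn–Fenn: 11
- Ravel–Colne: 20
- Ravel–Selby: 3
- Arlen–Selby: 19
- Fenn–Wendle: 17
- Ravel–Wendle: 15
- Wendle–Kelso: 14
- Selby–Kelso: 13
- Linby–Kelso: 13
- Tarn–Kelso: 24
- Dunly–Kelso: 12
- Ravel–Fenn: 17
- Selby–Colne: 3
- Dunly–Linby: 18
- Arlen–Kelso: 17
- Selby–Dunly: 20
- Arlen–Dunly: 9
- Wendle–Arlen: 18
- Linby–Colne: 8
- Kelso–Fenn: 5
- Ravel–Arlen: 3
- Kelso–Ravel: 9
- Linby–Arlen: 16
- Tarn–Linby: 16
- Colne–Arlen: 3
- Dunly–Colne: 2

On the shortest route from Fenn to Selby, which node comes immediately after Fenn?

Compare a few routes:
Fenn–Kelso–Dunly–Colne–Selby: 5+12+2+3 = 22
Fenn–Kelso–Ravel–Selby: 5+9+3 = 17
Fenn–Kelso–Selby: 5+13 = 18
Fenn–Ravel–Selby: 17+3 = 20
Cheapest is Fenn–Kelso–Ravel–Selby at 17 mi.
So from Fenn the first move is to Kelso.

Kelso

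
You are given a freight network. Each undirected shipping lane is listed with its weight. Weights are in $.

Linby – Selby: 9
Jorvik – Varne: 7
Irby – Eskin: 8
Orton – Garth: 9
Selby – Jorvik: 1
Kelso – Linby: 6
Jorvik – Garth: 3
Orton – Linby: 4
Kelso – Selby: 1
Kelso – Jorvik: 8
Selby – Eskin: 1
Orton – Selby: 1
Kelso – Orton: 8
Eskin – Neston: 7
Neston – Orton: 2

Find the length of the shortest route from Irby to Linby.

Shortest distances from Irby:
Irby: 0
Eskin: 8  (via Irby)
Selby: 9  (via Eskin)
Orton: 10  (via Selby)
Jorvik: 10  (via Selby)
Kelso: 10  (via Selby)
Neston: 12  (via Orton)
Garth: 13  (via Jorvik)
Linby: 14  (via Orton)
Shortest route: Irby–Eskin–Selby–Orton–Linby = $14.

$14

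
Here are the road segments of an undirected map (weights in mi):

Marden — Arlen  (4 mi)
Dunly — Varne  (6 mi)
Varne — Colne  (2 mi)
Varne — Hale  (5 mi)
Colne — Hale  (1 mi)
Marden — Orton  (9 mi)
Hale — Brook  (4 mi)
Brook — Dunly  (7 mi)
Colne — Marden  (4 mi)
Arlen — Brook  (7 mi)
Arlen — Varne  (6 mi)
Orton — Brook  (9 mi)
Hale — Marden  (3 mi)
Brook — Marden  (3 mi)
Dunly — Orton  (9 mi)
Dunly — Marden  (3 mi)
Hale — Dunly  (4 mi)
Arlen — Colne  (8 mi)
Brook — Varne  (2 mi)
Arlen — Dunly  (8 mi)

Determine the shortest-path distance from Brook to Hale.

Running Dijkstra from Brook:
Brook: 0
Varne: 2  (via Brook)
Marden: 3  (via Brook)
Colne: 4  (via Varne)
Hale: 4  (via Brook)
Shortest route: Brook → Hale = 4 mi.

4 mi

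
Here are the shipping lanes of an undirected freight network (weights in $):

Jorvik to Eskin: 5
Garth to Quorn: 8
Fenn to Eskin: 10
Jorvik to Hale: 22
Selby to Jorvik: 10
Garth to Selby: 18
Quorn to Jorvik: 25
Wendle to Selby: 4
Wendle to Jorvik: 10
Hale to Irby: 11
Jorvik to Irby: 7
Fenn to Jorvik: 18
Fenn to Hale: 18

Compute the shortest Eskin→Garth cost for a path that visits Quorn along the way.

$38

Best Eskin to Quorn: Eskin → Jorvik → Quorn costing 30
Shortest Quorn→Garth: Quorn → Garth = 8
Total via Quorn: 30 + 8 = $38.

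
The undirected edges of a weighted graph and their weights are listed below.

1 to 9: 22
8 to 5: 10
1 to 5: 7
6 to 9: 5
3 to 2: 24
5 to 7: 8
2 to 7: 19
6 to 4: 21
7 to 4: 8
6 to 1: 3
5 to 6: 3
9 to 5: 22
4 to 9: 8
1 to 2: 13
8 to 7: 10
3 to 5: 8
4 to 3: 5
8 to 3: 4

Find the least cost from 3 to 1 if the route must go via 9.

21

Best 3 to 9: 3 → 4 → 9 costing 13
Best 9 to 1: 9 → 6 → 1 costing 8
Total via 9: 13 + 8 = 21.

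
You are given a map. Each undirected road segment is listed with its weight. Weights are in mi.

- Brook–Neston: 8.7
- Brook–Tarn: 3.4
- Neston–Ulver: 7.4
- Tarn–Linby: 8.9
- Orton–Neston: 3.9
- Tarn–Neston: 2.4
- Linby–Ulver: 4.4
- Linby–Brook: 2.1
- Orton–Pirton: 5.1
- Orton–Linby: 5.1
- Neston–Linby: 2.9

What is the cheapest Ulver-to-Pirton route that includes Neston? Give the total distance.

Best Ulver to Neston: Ulver → Linby → Neston costing 7.3
Shortest Neston→Pirton: Neston → Orton → Pirton = 9
Total via Neston: 7.3 + 9 = 16.3 mi.

16.3 mi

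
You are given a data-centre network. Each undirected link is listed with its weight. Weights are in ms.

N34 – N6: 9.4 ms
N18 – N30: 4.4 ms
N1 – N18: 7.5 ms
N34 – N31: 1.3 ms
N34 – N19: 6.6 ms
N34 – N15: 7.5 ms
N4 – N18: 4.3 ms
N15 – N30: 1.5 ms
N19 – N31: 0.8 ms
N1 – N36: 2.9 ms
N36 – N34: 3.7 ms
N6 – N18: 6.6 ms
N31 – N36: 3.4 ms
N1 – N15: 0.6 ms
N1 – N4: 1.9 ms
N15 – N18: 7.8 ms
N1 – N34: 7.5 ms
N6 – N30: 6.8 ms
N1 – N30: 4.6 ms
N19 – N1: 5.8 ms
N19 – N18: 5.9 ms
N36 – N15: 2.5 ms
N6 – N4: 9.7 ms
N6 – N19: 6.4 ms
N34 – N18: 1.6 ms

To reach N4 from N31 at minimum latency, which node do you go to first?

Compare a few routes:
N31 - N36 - N15 - N1 - N4: 3.4+2.5+0.6+1.9 = 8.4
N31 - N36 - N1 - N4: 3.4+2.9+1.9 = 8.2
N31 - N19 - N1 - N4: 0.8+5.8+1.9 = 8.5
N31 - N34 - N18 - N4: 1.3+1.6+4.3 = 7.2
The minimum is 7.2 ms via N31 - N34 - N18 - N4.
So from N31 the first move is to N34.

N34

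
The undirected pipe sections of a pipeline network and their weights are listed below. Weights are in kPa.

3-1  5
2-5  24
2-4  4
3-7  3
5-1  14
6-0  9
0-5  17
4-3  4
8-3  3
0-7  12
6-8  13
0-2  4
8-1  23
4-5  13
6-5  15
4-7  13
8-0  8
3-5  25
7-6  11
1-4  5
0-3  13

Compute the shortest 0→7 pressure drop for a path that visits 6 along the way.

20 kPa

Shortest 0→6: 0 → 6 = 9
Shortest 6→7: 6 → 7 = 11
Total via 6: 9 + 11 = 20 kPa.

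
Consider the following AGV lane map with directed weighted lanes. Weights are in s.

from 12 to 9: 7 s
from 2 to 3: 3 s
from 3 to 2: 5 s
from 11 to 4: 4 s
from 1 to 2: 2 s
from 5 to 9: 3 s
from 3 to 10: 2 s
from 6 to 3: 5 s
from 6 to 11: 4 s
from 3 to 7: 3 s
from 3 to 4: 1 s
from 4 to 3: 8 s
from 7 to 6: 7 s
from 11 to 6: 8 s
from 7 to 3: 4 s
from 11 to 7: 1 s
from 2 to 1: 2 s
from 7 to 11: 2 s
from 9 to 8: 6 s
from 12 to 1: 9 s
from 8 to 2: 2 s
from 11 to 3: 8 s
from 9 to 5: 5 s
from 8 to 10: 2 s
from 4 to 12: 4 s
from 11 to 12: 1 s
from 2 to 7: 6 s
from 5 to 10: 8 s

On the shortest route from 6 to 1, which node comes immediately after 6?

3

Enumerating some paths:
6–3–2–1: 5+5+2 = 12
6–11–3–2–1: 4+8+5+2 = 19
6–11–7–3–2–1: 4+1+4+5+2 = 16
6–11–12–1: 4+1+9 = 14
Cheapest is 6–3–2–1 at 12 s.
So from 6 the first move is to 3.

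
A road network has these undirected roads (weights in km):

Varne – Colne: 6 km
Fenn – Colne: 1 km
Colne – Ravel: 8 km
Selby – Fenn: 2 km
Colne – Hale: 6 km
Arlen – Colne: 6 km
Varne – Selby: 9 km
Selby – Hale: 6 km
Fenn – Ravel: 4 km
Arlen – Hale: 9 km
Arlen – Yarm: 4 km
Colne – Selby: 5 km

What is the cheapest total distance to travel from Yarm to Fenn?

11 km

Shortest distances from Yarm:
Yarm: 0
Arlen: 4  (via Yarm)
Colne: 10  (via Arlen)
Fenn: 11  (via Colne)
Shortest route: Yarm–Arlen–Colne–Fenn = 11 km.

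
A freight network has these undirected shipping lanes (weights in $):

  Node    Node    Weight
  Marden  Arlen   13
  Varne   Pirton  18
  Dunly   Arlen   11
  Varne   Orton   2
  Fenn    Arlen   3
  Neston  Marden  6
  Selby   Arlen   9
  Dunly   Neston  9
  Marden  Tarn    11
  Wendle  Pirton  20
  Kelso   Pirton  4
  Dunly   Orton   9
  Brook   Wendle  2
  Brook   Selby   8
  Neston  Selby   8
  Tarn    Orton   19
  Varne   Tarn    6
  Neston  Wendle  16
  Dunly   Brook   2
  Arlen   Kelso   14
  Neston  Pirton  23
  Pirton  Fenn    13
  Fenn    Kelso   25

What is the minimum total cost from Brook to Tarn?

$19

Compare a few routes:
Brook → Dunly → Orton → Tarn: 2+9+19 = 30
Brook → Dunly → Orton → Varne → Tarn: 2+9+2+6 = 19
Brook → Dunly → Neston → Marden → Tarn: 2+9+6+11 = 28
Brook → Selby → Neston → Marden → Tarn: 8+8+6+11 = 33
Cheapest is Brook → Dunly → Orton → Varne → Tarn at $19.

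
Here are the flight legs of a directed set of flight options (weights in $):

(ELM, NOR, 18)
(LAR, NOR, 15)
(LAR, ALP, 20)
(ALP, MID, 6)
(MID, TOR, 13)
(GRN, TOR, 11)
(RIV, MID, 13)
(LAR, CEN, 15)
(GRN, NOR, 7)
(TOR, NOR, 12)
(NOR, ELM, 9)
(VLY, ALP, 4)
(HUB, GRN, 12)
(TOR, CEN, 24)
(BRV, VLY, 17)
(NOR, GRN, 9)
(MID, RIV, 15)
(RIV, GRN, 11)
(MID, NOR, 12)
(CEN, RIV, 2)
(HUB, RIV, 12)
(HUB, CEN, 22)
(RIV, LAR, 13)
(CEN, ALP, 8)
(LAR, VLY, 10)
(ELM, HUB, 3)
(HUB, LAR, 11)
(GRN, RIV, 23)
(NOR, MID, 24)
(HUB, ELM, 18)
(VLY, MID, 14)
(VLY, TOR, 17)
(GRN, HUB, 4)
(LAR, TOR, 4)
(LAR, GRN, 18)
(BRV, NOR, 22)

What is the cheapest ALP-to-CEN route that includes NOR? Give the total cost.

Shortest ALP→NOR: ALP–MID–NOR = 18
Best NOR to CEN: NOR–ELM–HUB–CEN costing 34
Total via NOR: 18 + 34 = $52.

$52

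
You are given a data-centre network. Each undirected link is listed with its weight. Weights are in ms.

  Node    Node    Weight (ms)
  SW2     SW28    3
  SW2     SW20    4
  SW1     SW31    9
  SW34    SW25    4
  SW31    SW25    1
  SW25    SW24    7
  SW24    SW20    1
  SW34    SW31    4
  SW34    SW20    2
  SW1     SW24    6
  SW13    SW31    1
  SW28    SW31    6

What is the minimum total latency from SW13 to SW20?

7 ms

Settle nodes by increasing distance from SW13:
SW13: 0
SW31: 1  (via SW13)
SW25: 2  (via SW31)
SW34: 5  (via SW31)
SW28: 7  (via SW31)
SW20: 7  (via SW34)
Shortest route: SW13–SW31–SW34–SW20 = 7 ms.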